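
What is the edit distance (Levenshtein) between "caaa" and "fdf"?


Computing edit distance: "caaa" -> "fdf"
DP table:
           f    d    f
      0    1    2    3
  c   1    1    2    3
  a   2    2    2    3
  a   3    3    3    3
  a   4    4    4    4
Edit distance = dp[4][3] = 4

4


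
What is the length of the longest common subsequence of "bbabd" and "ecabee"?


LCS of "bbabd" and "ecabee"
DP table:
           e    c    a    b    e    e
      0    0    0    0    0    0    0
  b   0    0    0    0    1    1    1
  b   0    0    0    0    1    1    1
  a   0    0    0    1    1    1    1
  b   0    0    0    1    2    2    2
  d   0    0    0    1    2    2    2
LCS length = dp[5][6] = 2

2


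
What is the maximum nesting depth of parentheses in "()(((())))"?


Input: "()(((())))"
Tracking depth:
  Position 0 '(': depth becomes 1
  Position 1 ')': depth becomes 0
  Position 2 '(': depth becomes 1
  Position 3 '(': depth becomes 2
  Position 4 '(': depth becomes 3
  Position 5 '(': depth becomes 4
  Position 6 ')': depth becomes 3
  Position 7 ')': depth becomes 2
  Position 8 ')': depth becomes 1
  Position 9 ')': depth becomes 0
Maximum depth reached: 4

4


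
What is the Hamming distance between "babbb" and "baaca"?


Comparing "babbb" and "baaca" position by position:
  Position 0: 'b' vs 'b' => same
  Position 1: 'a' vs 'a' => same
  Position 2: 'b' vs 'a' => differ
  Position 3: 'b' vs 'c' => differ
  Position 4: 'b' vs 'a' => differ
Total differences (Hamming distance): 3

3


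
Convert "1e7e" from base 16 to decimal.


Input: "1e7e" in base 16
Positional expansion:
  Digit '1' (value 1) x 16^3 = 4096
  Digit 'e' (value 14) x 16^2 = 3584
  Digit '7' (value 7) x 16^1 = 112
  Digit 'e' (value 14) x 16^0 = 14
Sum = 7806

7806


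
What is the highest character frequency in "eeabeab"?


Input: eeabeab
Character counts:
  'a': 2
  'b': 2
  'e': 3
Maximum frequency: 3

3


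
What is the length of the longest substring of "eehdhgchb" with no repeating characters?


Input: "eehdhgchb"
Sliding window (track last position of each char):
  Position 0 ('e'): window [0,0] length 1 -- new best
  Position 1 ('e'): repeat (last at 0), move window start to 1
  Position 1 ('e'): window [1,1] length 1
  Position 2 ('h'): window [1,2] length 2 -- new best
  Position 3 ('d'): window [1,3] length 3 -- new best
  Position 4 ('h'): repeat (last at 2), move window start to 3
  Position 4 ('h'): window [3,4] length 2
  Position 5 ('g'): window [3,5] length 3
  Position 6 ('c'): window [3,6] length 4 -- new best
  Position 7 ('h'): repeat (last at 4), move window start to 5
  Position 7 ('h'): window [5,7] length 3
  Position 8 ('b'): window [5,8] length 4
Longest substring with no repeats: "dhgc" with length 4

4


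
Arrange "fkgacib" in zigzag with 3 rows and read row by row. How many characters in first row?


Zigzag "fkgacib" into 3 rows:
Placing characters:
  'f' => row 0
  'k' => row 1
  'g' => row 2
  'a' => row 1
  'c' => row 0
  'i' => row 1
  'b' => row 2
Rows:
  Row 0: "fc"
  Row 1: "kai"
  Row 2: "gb"
First row length: 2

2


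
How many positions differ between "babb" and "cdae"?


Comparing "babb" and "cdae" position by position:
  Position 0: 'b' vs 'c' => DIFFER
  Position 1: 'a' vs 'd' => DIFFER
  Position 2: 'b' vs 'a' => DIFFER
  Position 3: 'b' vs 'e' => DIFFER
Positions that differ: 4

4


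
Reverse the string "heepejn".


Input: heepejn
Reading characters right to left:
  Position 6: 'n'
  Position 5: 'j'
  Position 4: 'e'
  Position 3: 'p'
  Position 2: 'e'
  Position 1: 'e'
  Position 0: 'h'
Reversed: njepeeh

njepeeh


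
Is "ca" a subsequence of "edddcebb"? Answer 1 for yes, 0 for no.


Check if "ca" is a subsequence of "edddcebb"
Greedy scan:
  Position 0 ('e'): no match needed
  Position 1 ('d'): no match needed
  Position 2 ('d'): no match needed
  Position 3 ('d'): no match needed
  Position 4 ('c'): matches sub[0] = 'c'
  Position 5 ('e'): no match needed
  Position 6 ('b'): no match needed
  Position 7 ('b'): no match needed
Only matched 1/2 characters => not a subsequence

0


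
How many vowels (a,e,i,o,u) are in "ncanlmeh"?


Input: ncanlmeh
Checking each character:
  'n' at position 0: consonant
  'c' at position 1: consonant
  'a' at position 2: vowel (running total: 1)
  'n' at position 3: consonant
  'l' at position 4: consonant
  'm' at position 5: consonant
  'e' at position 6: vowel (running total: 2)
  'h' at position 7: consonant
Total vowels: 2

2


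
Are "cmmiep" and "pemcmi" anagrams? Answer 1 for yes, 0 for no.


Strings: "cmmiep", "pemcmi"
Sorted first:  ceimmp
Sorted second: ceimmp
Sorted forms match => anagrams

1


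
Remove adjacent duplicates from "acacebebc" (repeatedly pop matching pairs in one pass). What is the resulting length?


Input: acacebebc
Stack-based adjacent duplicate removal:
  Read 'a': push. Stack: a
  Read 'c': push. Stack: ac
  Read 'a': push. Stack: aca
  Read 'c': push. Stack: acac
  Read 'e': push. Stack: acace
  Read 'b': push. Stack: acaceb
  Read 'e': push. Stack: acacebe
  Read 'b': push. Stack: acacebeb
  Read 'c': push. Stack: acacebebc
Final stack: "acacebebc" (length 9)

9


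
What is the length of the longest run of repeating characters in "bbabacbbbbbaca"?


Input: "bbabacbbbbbaca"
Scanning for longest run:
  Position 1 ('b'): continues run of 'b', length=2
  Position 2 ('a'): new char, reset run to 1
  Position 3 ('b'): new char, reset run to 1
  Position 4 ('a'): new char, reset run to 1
  Position 5 ('c'): new char, reset run to 1
  Position 6 ('b'): new char, reset run to 1
  Position 7 ('b'): continues run of 'b', length=2
  Position 8 ('b'): continues run of 'b', length=3
  Position 9 ('b'): continues run of 'b', length=4
  Position 10 ('b'): continues run of 'b', length=5
  Position 11 ('a'): new char, reset run to 1
  Position 12 ('c'): new char, reset run to 1
  Position 13 ('a'): new char, reset run to 1
Longest run: 'b' with length 5

5


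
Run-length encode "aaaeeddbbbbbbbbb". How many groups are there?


Input: aaaeeddbbbbbbbbb
Scanning for consecutive runs:
  Group 1: 'a' x 3 (positions 0-2)
  Group 2: 'e' x 2 (positions 3-4)
  Group 3: 'd' x 2 (positions 5-6)
  Group 4: 'b' x 9 (positions 7-15)
Total groups: 4

4


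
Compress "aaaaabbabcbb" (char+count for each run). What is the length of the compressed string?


Input: aaaaabbabcbb
Runs:
  'a' x 5 => "a5"
  'b' x 2 => "b2"
  'a' x 1 => "a1"
  'b' x 1 => "b1"
  'c' x 1 => "c1"
  'b' x 2 => "b2"
Compressed: "a5b2a1b1c1b2"
Compressed length: 12

12


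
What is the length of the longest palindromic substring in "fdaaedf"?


Input: "fdaaedf"
Checking substrings for palindromes:
  [2:4] "aa" (len 2) => palindrome
Longest palindromic substring: "aa" with length 2

2


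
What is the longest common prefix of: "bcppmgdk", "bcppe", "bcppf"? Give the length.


Words: bcppmgdk, bcppe, bcppf
  Position 0: all 'b' => match
  Position 1: all 'c' => match
  Position 2: all 'p' => match
  Position 3: all 'p' => match
  Position 4: ('m', 'e', 'f') => mismatch, stop
LCP = "bcpp" (length 4)

4


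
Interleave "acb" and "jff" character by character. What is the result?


Interleaving "acb" and "jff":
  Position 0: 'a' from first, 'j' from second => "aj"
  Position 1: 'c' from first, 'f' from second => "cf"
  Position 2: 'b' from first, 'f' from second => "bf"
Result: ajcfbf

ajcfbf


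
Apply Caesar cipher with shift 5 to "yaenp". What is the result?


Caesar cipher: shift "yaenp" by 5
  'y' (pos 24) + 5 = pos 3 = 'd'
  'a' (pos 0) + 5 = pos 5 = 'f'
  'e' (pos 4) + 5 = pos 9 = 'j'
  'n' (pos 13) + 5 = pos 18 = 's'
  'p' (pos 15) + 5 = pos 20 = 'u'
Result: dfjsu

dfjsu


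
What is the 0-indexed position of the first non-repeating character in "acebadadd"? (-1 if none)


Input: acebadadd
Character frequencies:
  'a': 3
  'b': 1
  'c': 1
  'd': 3
  'e': 1
Scanning left to right for freq == 1:
  Position 0 ('a'): freq=3, skip
  Position 1 ('c'): unique! => answer = 1

1


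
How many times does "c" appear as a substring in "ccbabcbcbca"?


Searching for "c" in "ccbabcbcbca"
Scanning each position:
  Position 0: "c" => MATCH
  Position 1: "c" => MATCH
  Position 2: "b" => no
  Position 3: "a" => no
  Position 4: "b" => no
  Position 5: "c" => MATCH
  Position 6: "b" => no
  Position 7: "c" => MATCH
  Position 8: "b" => no
  Position 9: "c" => MATCH
  Position 10: "a" => no
Total occurrences: 5

5


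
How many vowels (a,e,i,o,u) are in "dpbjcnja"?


Input: dpbjcnja
Checking each character:
  'd' at position 0: consonant
  'p' at position 1: consonant
  'b' at position 2: consonant
  'j' at position 3: consonant
  'c' at position 4: consonant
  'n' at position 5: consonant
  'j' at position 6: consonant
  'a' at position 7: vowel (running total: 1)
Total vowels: 1

1


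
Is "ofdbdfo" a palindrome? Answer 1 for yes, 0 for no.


Input: ofdbdfo
Reversed: ofdbdfo
  Compare pos 0 ('o') with pos 6 ('o'): match
  Compare pos 1 ('f') with pos 5 ('f'): match
  Compare pos 2 ('d') with pos 4 ('d'): match
Result: palindrome

1


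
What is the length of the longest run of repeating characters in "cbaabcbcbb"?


Input: "cbaabcbcbb"
Scanning for longest run:
  Position 1 ('b'): new char, reset run to 1
  Position 2 ('a'): new char, reset run to 1
  Position 3 ('a'): continues run of 'a', length=2
  Position 4 ('b'): new char, reset run to 1
  Position 5 ('c'): new char, reset run to 1
  Position 6 ('b'): new char, reset run to 1
  Position 7 ('c'): new char, reset run to 1
  Position 8 ('b'): new char, reset run to 1
  Position 9 ('b'): continues run of 'b', length=2
Longest run: 'a' with length 2

2


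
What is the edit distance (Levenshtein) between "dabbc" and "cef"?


Computing edit distance: "dabbc" -> "cef"
DP table:
           c    e    f
      0    1    2    3
  d   1    1    2    3
  a   2    2    2    3
  b   3    3    3    3
  b   4    4    4    4
  c   5    4    5    5
Edit distance = dp[5][3] = 5

5


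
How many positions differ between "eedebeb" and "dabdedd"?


Comparing "eedebeb" and "dabdedd" position by position:
  Position 0: 'e' vs 'd' => DIFFER
  Position 1: 'e' vs 'a' => DIFFER
  Position 2: 'd' vs 'b' => DIFFER
  Position 3: 'e' vs 'd' => DIFFER
  Position 4: 'b' vs 'e' => DIFFER
  Position 5: 'e' vs 'd' => DIFFER
  Position 6: 'b' vs 'd' => DIFFER
Positions that differ: 7

7


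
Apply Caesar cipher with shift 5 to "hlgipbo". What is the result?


Caesar cipher: shift "hlgipbo" by 5
  'h' (pos 7) + 5 = pos 12 = 'm'
  'l' (pos 11) + 5 = pos 16 = 'q'
  'g' (pos 6) + 5 = pos 11 = 'l'
  'i' (pos 8) + 5 = pos 13 = 'n'
  'p' (pos 15) + 5 = pos 20 = 'u'
  'b' (pos 1) + 5 = pos 6 = 'g'
  'o' (pos 14) + 5 = pos 19 = 't'
Result: mqlnugt

mqlnugt


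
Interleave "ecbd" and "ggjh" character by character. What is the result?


Interleaving "ecbd" and "ggjh":
  Position 0: 'e' from first, 'g' from second => "eg"
  Position 1: 'c' from first, 'g' from second => "cg"
  Position 2: 'b' from first, 'j' from second => "bj"
  Position 3: 'd' from first, 'h' from second => "dh"
Result: egcgbjdh

egcgbjdh


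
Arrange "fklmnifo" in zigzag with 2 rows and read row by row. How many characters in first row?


Zigzag "fklmnifo" into 2 rows:
Placing characters:
  'f' => row 0
  'k' => row 1
  'l' => row 0
  'm' => row 1
  'n' => row 0
  'i' => row 1
  'f' => row 0
  'o' => row 1
Rows:
  Row 0: "flnf"
  Row 1: "kmio"
First row length: 4

4


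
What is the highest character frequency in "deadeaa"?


Input: deadeaa
Character counts:
  'a': 3
  'd': 2
  'e': 2
Maximum frequency: 3

3


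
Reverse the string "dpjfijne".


Input: dpjfijne
Reading characters right to left:
  Position 7: 'e'
  Position 6: 'n'
  Position 5: 'j'
  Position 4: 'i'
  Position 3: 'f'
  Position 2: 'j'
  Position 1: 'p'
  Position 0: 'd'
Reversed: enjifjpd

enjifjpd


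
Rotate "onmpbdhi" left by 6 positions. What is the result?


Input: "onmpbdhi", rotate left by 6
First 6 characters: "onmpbd"
Remaining characters: "hi"
Concatenate remaining + first: "hi" + "onmpbd" = "hionmpbd"

hionmpbd


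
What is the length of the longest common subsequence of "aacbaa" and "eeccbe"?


LCS of "aacbaa" and "eeccbe"
DP table:
           e    e    c    c    b    e
      0    0    0    0    0    0    0
  a   0    0    0    0    0    0    0
  a   0    0    0    0    0    0    0
  c   0    0    0    1    1    1    1
  b   0    0    0    1    1    2    2
  a   0    0    0    1    1    2    2
  a   0    0    0    1    1    2    2
LCS length = dp[6][6] = 2

2


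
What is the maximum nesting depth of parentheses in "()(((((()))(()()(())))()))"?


Input: "()(((((()))(()()(())))()))"
Tracking depth:
  Position 0 '(': depth becomes 1
  Position 1 ')': depth becomes 0
  Position 2 '(': depth becomes 1
  Position 3 '(': depth becomes 2
  Position 4 '(': depth becomes 3
  Position 5 '(': depth becomes 4
  Position 6 '(': depth becomes 5
  Position 7 '(': depth becomes 6
  Position 8 ')': depth becomes 5
  Position 9 ')': depth becomes 4
  Position 10 ')': depth becomes 3
  Position 11 '(': depth becomes 4
  Position 12 '(': depth becomes 5
  Position 13 ')': depth becomes 4
  Position 14 '(': depth becomes 5
  Position 15 ')': depth becomes 4
  Position 16 '(': depth becomes 5
  Position 17 '(': depth becomes 6
  Position 18 ')': depth becomes 5
  Position 19 ')': depth becomes 4
  Position 20 ')': depth becomes 3
  Position 21 ')': depth becomes 2
  Position 22 '(': depth becomes 3
  Position 23 ')': depth becomes 2
  Position 24 ')': depth becomes 1
  Position 25 ')': depth becomes 0
Maximum depth reached: 6

6


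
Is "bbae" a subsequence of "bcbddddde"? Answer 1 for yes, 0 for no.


Check if "bbae" is a subsequence of "bcbddddde"
Greedy scan:
  Position 0 ('b'): matches sub[0] = 'b'
  Position 1 ('c'): no match needed
  Position 2 ('b'): matches sub[1] = 'b'
  Position 3 ('d'): no match needed
  Position 4 ('d'): no match needed
  Position 5 ('d'): no match needed
  Position 6 ('d'): no match needed
  Position 7 ('d'): no match needed
  Position 8 ('e'): no match needed
Only matched 2/4 characters => not a subsequence

0


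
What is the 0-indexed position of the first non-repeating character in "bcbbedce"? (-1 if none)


Input: bcbbedce
Character frequencies:
  'b': 3
  'c': 2
  'd': 1
  'e': 2
Scanning left to right for freq == 1:
  Position 0 ('b'): freq=3, skip
  Position 1 ('c'): freq=2, skip
  Position 2 ('b'): freq=3, skip
  Position 3 ('b'): freq=3, skip
  Position 4 ('e'): freq=2, skip
  Position 5 ('d'): unique! => answer = 5

5


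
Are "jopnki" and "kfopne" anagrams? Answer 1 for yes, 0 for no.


Strings: "jopnki", "kfopne"
Sorted first:  ijknop
Sorted second: efknop
Differ at position 0: 'i' vs 'e' => not anagrams

0


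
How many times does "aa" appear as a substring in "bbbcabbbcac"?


Searching for "aa" in "bbbcabbbcac"
Scanning each position:
  Position 0: "bb" => no
  Position 1: "bb" => no
  Position 2: "bc" => no
  Position 3: "ca" => no
  Position 4: "ab" => no
  Position 5: "bb" => no
  Position 6: "bb" => no
  Position 7: "bc" => no
  Position 8: "ca" => no
  Position 9: "ac" => no
Total occurrences: 0

0


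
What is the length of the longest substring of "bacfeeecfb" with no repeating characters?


Input: "bacfeeecfb"
Sliding window (track last position of each char):
  Position 0 ('b'): window [0,0] length 1 -- new best
  Position 1 ('a'): window [0,1] length 2 -- new best
  Position 2 ('c'): window [0,2] length 3 -- new best
  Position 3 ('f'): window [0,3] length 4 -- new best
  Position 4 ('e'): window [0,4] length 5 -- new best
  Position 5 ('e'): repeat (last at 4), move window start to 5
  Position 5 ('e'): window [5,5] length 1
  Position 6 ('e'): repeat (last at 5), move window start to 6
  Position 6 ('e'): window [6,6] length 1
  Position 7 ('c'): window [6,7] length 2
  Position 8 ('f'): window [6,8] length 3
  Position 9 ('b'): window [6,9] length 4
Longest substring with no repeats: "bacfe" with length 5

5


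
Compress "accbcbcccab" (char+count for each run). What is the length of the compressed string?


Input: accbcbcccab
Runs:
  'a' x 1 => "a1"
  'c' x 2 => "c2"
  'b' x 1 => "b1"
  'c' x 1 => "c1"
  'b' x 1 => "b1"
  'c' x 3 => "c3"
  'a' x 1 => "a1"
  'b' x 1 => "b1"
Compressed: "a1c2b1c1b1c3a1b1"
Compressed length: 16

16


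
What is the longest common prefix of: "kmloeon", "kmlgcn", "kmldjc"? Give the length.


Words: kmloeon, kmlgcn, kmldjc
  Position 0: all 'k' => match
  Position 1: all 'm' => match
  Position 2: all 'l' => match
  Position 3: ('o', 'g', 'd') => mismatch, stop
LCP = "kml" (length 3)

3


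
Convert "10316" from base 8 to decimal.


Input: "10316" in base 8
Positional expansion:
  Digit '1' (value 1) x 8^4 = 4096
  Digit '0' (value 0) x 8^3 = 0
  Digit '3' (value 3) x 8^2 = 192
  Digit '1' (value 1) x 8^1 = 8
  Digit '6' (value 6) x 8^0 = 6
Sum = 4302

4302


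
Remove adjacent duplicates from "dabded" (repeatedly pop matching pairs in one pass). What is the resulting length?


Input: dabded
Stack-based adjacent duplicate removal:
  Read 'd': push. Stack: d
  Read 'a': push. Stack: da
  Read 'b': push. Stack: dab
  Read 'd': push. Stack: dabd
  Read 'e': push. Stack: dabde
  Read 'd': push. Stack: dabded
Final stack: "dabded" (length 6)

6


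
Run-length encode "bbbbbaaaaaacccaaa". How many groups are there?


Input: bbbbbaaaaaacccaaa
Scanning for consecutive runs:
  Group 1: 'b' x 5 (positions 0-4)
  Group 2: 'a' x 6 (positions 5-10)
  Group 3: 'c' x 3 (positions 11-13)
  Group 4: 'a' x 3 (positions 14-16)
Total groups: 4

4


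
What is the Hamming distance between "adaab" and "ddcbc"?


Comparing "adaab" and "ddcbc" position by position:
  Position 0: 'a' vs 'd' => differ
  Position 1: 'd' vs 'd' => same
  Position 2: 'a' vs 'c' => differ
  Position 3: 'a' vs 'b' => differ
  Position 4: 'b' vs 'c' => differ
Total differences (Hamming distance): 4

4


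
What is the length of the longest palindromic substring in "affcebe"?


Input: "affcebe"
Checking substrings for palindromes:
  [4:7] "ebe" (len 3) => palindrome
  [1:3] "ff" (len 2) => palindrome
Longest palindromic substring: "ebe" with length 3

3


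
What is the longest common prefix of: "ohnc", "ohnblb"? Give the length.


Words: ohnc, ohnblb
  Position 0: all 'o' => match
  Position 1: all 'h' => match
  Position 2: all 'n' => match
  Position 3: ('c', 'b') => mismatch, stop
LCP = "ohn" (length 3)

3


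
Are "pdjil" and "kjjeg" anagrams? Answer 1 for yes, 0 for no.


Strings: "pdjil", "kjjeg"
Sorted first:  dijlp
Sorted second: egjjk
Differ at position 0: 'd' vs 'e' => not anagrams

0


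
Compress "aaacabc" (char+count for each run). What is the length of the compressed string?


Input: aaacabc
Runs:
  'a' x 3 => "a3"
  'c' x 1 => "c1"
  'a' x 1 => "a1"
  'b' x 1 => "b1"
  'c' x 1 => "c1"
Compressed: "a3c1a1b1c1"
Compressed length: 10

10


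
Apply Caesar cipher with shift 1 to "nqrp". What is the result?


Caesar cipher: shift "nqrp" by 1
  'n' (pos 13) + 1 = pos 14 = 'o'
  'q' (pos 16) + 1 = pos 17 = 'r'
  'r' (pos 17) + 1 = pos 18 = 's'
  'p' (pos 15) + 1 = pos 16 = 'q'
Result: orsq

orsq


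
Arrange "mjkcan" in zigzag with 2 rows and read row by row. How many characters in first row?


Zigzag "mjkcan" into 2 rows:
Placing characters:
  'm' => row 0
  'j' => row 1
  'k' => row 0
  'c' => row 1
  'a' => row 0
  'n' => row 1
Rows:
  Row 0: "mka"
  Row 1: "jcn"
First row length: 3

3


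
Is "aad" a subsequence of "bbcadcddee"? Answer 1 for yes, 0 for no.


Check if "aad" is a subsequence of "bbcadcddee"
Greedy scan:
  Position 0 ('b'): no match needed
  Position 1 ('b'): no match needed
  Position 2 ('c'): no match needed
  Position 3 ('a'): matches sub[0] = 'a'
  Position 4 ('d'): no match needed
  Position 5 ('c'): no match needed
  Position 6 ('d'): no match needed
  Position 7 ('d'): no match needed
  Position 8 ('e'): no match needed
  Position 9 ('e'): no match needed
Only matched 1/3 characters => not a subsequence

0


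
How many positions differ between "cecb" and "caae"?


Comparing "cecb" and "caae" position by position:
  Position 0: 'c' vs 'c' => same
  Position 1: 'e' vs 'a' => DIFFER
  Position 2: 'c' vs 'a' => DIFFER
  Position 3: 'b' vs 'e' => DIFFER
Positions that differ: 3

3


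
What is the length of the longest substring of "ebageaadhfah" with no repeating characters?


Input: "ebageaadhfah"
Sliding window (track last position of each char):
  Position 0 ('e'): window [0,0] length 1 -- new best
  Position 1 ('b'): window [0,1] length 2 -- new best
  Position 2 ('a'): window [0,2] length 3 -- new best
  Position 3 ('g'): window [0,3] length 4 -- new best
  Position 4 ('e'): repeat (last at 0), move window start to 1
  Position 4 ('e'): window [1,4] length 4
  Position 5 ('a'): repeat (last at 2), move window start to 3
  Position 5 ('a'): window [3,5] length 3
  Position 6 ('a'): repeat (last at 5), move window start to 6
  Position 6 ('a'): window [6,6] length 1
  Position 7 ('d'): window [6,7] length 2
  Position 8 ('h'): window [6,8] length 3
  Position 9 ('f'): window [6,9] length 4
  Position 10 ('a'): repeat (last at 6), move window start to 7
  Position 10 ('a'): window [7,10] length 4
  Position 11 ('h'): repeat (last at 8), move window start to 9
  Position 11 ('h'): window [9,11] length 3
Longest substring with no repeats: "ebag" with length 4

4


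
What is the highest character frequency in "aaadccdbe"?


Input: aaadccdbe
Character counts:
  'a': 3
  'b': 1
  'c': 2
  'd': 2
  'e': 1
Maximum frequency: 3

3


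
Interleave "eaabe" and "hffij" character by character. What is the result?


Interleaving "eaabe" and "hffij":
  Position 0: 'e' from first, 'h' from second => "eh"
  Position 1: 'a' from first, 'f' from second => "af"
  Position 2: 'a' from first, 'f' from second => "af"
  Position 3: 'b' from first, 'i' from second => "bi"
  Position 4: 'e' from first, 'j' from second => "ej"
Result: ehafafbiej

ehafafbiej


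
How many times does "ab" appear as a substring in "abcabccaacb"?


Searching for "ab" in "abcabccaacb"
Scanning each position:
  Position 0: "ab" => MATCH
  Position 1: "bc" => no
  Position 2: "ca" => no
  Position 3: "ab" => MATCH
  Position 4: "bc" => no
  Position 5: "cc" => no
  Position 6: "ca" => no
  Position 7: "aa" => no
  Position 8: "ac" => no
  Position 9: "cb" => no
Total occurrences: 2

2


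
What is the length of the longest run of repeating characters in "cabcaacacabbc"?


Input: "cabcaacacabbc"
Scanning for longest run:
  Position 1 ('a'): new char, reset run to 1
  Position 2 ('b'): new char, reset run to 1
  Position 3 ('c'): new char, reset run to 1
  Position 4 ('a'): new char, reset run to 1
  Position 5 ('a'): continues run of 'a', length=2
  Position 6 ('c'): new char, reset run to 1
  Position 7 ('a'): new char, reset run to 1
  Position 8 ('c'): new char, reset run to 1
  Position 9 ('a'): new char, reset run to 1
  Position 10 ('b'): new char, reset run to 1
  Position 11 ('b'): continues run of 'b', length=2
  Position 12 ('c'): new char, reset run to 1
Longest run: 'a' with length 2

2


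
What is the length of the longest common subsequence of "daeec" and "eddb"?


LCS of "daeec" and "eddb"
DP table:
           e    d    d    b
      0    0    0    0    0
  d   0    0    1    1    1
  a   0    0    1    1    1
  e   0    1    1    1    1
  e   0    1    1    1    1
  c   0    1    1    1    1
LCS length = dp[5][4] = 1

1


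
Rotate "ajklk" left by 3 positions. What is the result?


Input: "ajklk", rotate left by 3
First 3 characters: "ajk"
Remaining characters: "lk"
Concatenate remaining + first: "lk" + "ajk" = "lkajk"

lkajk


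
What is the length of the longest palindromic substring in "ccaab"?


Input: "ccaab"
Checking substrings for palindromes:
  [0:2] "cc" (len 2) => palindrome
  [2:4] "aa" (len 2) => palindrome
Longest palindromic substring: "cc" with length 2

2


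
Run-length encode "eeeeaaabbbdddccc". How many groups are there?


Input: eeeeaaabbbdddccc
Scanning for consecutive runs:
  Group 1: 'e' x 4 (positions 0-3)
  Group 2: 'a' x 3 (positions 4-6)
  Group 3: 'b' x 3 (positions 7-9)
  Group 4: 'd' x 3 (positions 10-12)
  Group 5: 'c' x 3 (positions 13-15)
Total groups: 5

5


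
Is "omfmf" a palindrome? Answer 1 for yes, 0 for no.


Input: omfmf
Reversed: fmfmo
  Compare pos 0 ('o') with pos 4 ('f'): MISMATCH
  Compare pos 1 ('m') with pos 3 ('m'): match
Result: not a palindrome

0


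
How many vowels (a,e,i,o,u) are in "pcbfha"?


Input: pcbfha
Checking each character:
  'p' at position 0: consonant
  'c' at position 1: consonant
  'b' at position 2: consonant
  'f' at position 3: consonant
  'h' at position 4: consonant
  'a' at position 5: vowel (running total: 1)
Total vowels: 1

1


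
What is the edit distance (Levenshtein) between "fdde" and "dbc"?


Computing edit distance: "fdde" -> "dbc"
DP table:
           d    b    c
      0    1    2    3
  f   1    1    2    3
  d   2    1    2    3
  d   3    2    2    3
  e   4    3    3    3
Edit distance = dp[4][3] = 3

3


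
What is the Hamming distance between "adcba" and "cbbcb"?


Comparing "adcba" and "cbbcb" position by position:
  Position 0: 'a' vs 'c' => differ
  Position 1: 'd' vs 'b' => differ
  Position 2: 'c' vs 'b' => differ
  Position 3: 'b' vs 'c' => differ
  Position 4: 'a' vs 'b' => differ
Total differences (Hamming distance): 5

5


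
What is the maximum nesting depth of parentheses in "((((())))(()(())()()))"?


Input: "((((())))(()(())()()))"
Tracking depth:
  Position 0 '(': depth becomes 1
  Position 1 '(': depth becomes 2
  Position 2 '(': depth becomes 3
  Position 3 '(': depth becomes 4
  Position 4 '(': depth becomes 5
  Position 5 ')': depth becomes 4
  Position 6 ')': depth becomes 3
  Position 7 ')': depth becomes 2
  Position 8 ')': depth becomes 1
  Position 9 '(': depth becomes 2
  Position 10 '(': depth becomes 3
  Position 11 ')': depth becomes 2
  Position 12 '(': depth becomes 3
  Position 13 '(': depth becomes 4
  Position 14 ')': depth becomes 3
  Position 15 ')': depth becomes 2
  Position 16 '(': depth becomes 3
  Position 17 ')': depth becomes 2
  Position 18 '(': depth becomes 3
  Position 19 ')': depth becomes 2
  Position 20 ')': depth becomes 1
  Position 21 ')': depth becomes 0
Maximum depth reached: 5

5


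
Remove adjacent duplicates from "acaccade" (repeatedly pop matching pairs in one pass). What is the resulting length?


Input: acaccade
Stack-based adjacent duplicate removal:
  Read 'a': push. Stack: a
  Read 'c': push. Stack: ac
  Read 'a': push. Stack: aca
  Read 'c': push. Stack: acac
  Read 'c': matches stack top 'c' => pop. Stack: aca
  Read 'a': matches stack top 'a' => pop. Stack: ac
  Read 'd': push. Stack: acd
  Read 'e': push. Stack: acde
Final stack: "acde" (length 4)

4


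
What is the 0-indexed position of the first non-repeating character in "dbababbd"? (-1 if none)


Input: dbababbd
Character frequencies:
  'a': 2
  'b': 4
  'd': 2
Scanning left to right for freq == 1:
  Position 0 ('d'): freq=2, skip
  Position 1 ('b'): freq=4, skip
  Position 2 ('a'): freq=2, skip
  Position 3 ('b'): freq=4, skip
  Position 4 ('a'): freq=2, skip
  Position 5 ('b'): freq=4, skip
  Position 6 ('b'): freq=4, skip
  Position 7 ('d'): freq=2, skip
  No unique character found => answer = -1

-1


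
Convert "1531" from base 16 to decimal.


Input: "1531" in base 16
Positional expansion:
  Digit '1' (value 1) x 16^3 = 4096
  Digit '5' (value 5) x 16^2 = 1280
  Digit '3' (value 3) x 16^1 = 48
  Digit '1' (value 1) x 16^0 = 1
Sum = 5425

5425


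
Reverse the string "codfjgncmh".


Input: codfjgncmh
Reading characters right to left:
  Position 9: 'h'
  Position 8: 'm'
  Position 7: 'c'
  Position 6: 'n'
  Position 5: 'g'
  Position 4: 'j'
  Position 3: 'f'
  Position 2: 'd'
  Position 1: 'o'
  Position 0: 'c'
Reversed: hmcngjfdoc

hmcngjfdoc


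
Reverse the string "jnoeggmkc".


Input: jnoeggmkc
Reading characters right to left:
  Position 8: 'c'
  Position 7: 'k'
  Position 6: 'm'
  Position 5: 'g'
  Position 4: 'g'
  Position 3: 'e'
  Position 2: 'o'
  Position 1: 'n'
  Position 0: 'j'
Reversed: ckmggeonj

ckmggeonj


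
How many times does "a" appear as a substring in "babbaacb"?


Searching for "a" in "babbaacb"
Scanning each position:
  Position 0: "b" => no
  Position 1: "a" => MATCH
  Position 2: "b" => no
  Position 3: "b" => no
  Position 4: "a" => MATCH
  Position 5: "a" => MATCH
  Position 6: "c" => no
  Position 7: "b" => no
Total occurrences: 3

3


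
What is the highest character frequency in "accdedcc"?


Input: accdedcc
Character counts:
  'a': 1
  'c': 4
  'd': 2
  'e': 1
Maximum frequency: 4

4


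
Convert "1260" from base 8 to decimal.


Input: "1260" in base 8
Positional expansion:
  Digit '1' (value 1) x 8^3 = 512
  Digit '2' (value 2) x 8^2 = 128
  Digit '6' (value 6) x 8^1 = 48
  Digit '0' (value 0) x 8^0 = 0
Sum = 688

688


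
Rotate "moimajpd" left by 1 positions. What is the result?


Input: "moimajpd", rotate left by 1
First 1 characters: "m"
Remaining characters: "oimajpd"
Concatenate remaining + first: "oimajpd" + "m" = "oimajpdm"

oimajpdm


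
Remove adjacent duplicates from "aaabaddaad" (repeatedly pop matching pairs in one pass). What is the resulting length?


Input: aaabaddaad
Stack-based adjacent duplicate removal:
  Read 'a': push. Stack: a
  Read 'a': matches stack top 'a' => pop. Stack: (empty)
  Read 'a': push. Stack: a
  Read 'b': push. Stack: ab
  Read 'a': push. Stack: aba
  Read 'd': push. Stack: abad
  Read 'd': matches stack top 'd' => pop. Stack: aba
  Read 'a': matches stack top 'a' => pop. Stack: ab
  Read 'a': push. Stack: aba
  Read 'd': push. Stack: abad
Final stack: "abad" (length 4)

4


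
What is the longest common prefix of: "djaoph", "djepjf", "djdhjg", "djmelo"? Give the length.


Words: djaoph, djepjf, djdhjg, djmelo
  Position 0: all 'd' => match
  Position 1: all 'j' => match
  Position 2: ('a', 'e', 'd', 'm') => mismatch, stop
LCP = "dj" (length 2)

2


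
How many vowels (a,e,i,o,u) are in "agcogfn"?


Input: agcogfn
Checking each character:
  'a' at position 0: vowel (running total: 1)
  'g' at position 1: consonant
  'c' at position 2: consonant
  'o' at position 3: vowel (running total: 2)
  'g' at position 4: consonant
  'f' at position 5: consonant
  'n' at position 6: consonant
Total vowels: 2

2


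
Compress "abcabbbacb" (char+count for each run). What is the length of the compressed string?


Input: abcabbbacb
Runs:
  'a' x 1 => "a1"
  'b' x 1 => "b1"
  'c' x 1 => "c1"
  'a' x 1 => "a1"
  'b' x 3 => "b3"
  'a' x 1 => "a1"
  'c' x 1 => "c1"
  'b' x 1 => "b1"
Compressed: "a1b1c1a1b3a1c1b1"
Compressed length: 16

16


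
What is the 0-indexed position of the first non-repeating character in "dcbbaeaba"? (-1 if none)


Input: dcbbaeaba
Character frequencies:
  'a': 3
  'b': 3
  'c': 1
  'd': 1
  'e': 1
Scanning left to right for freq == 1:
  Position 0 ('d'): unique! => answer = 0

0


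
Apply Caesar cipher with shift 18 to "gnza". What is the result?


Caesar cipher: shift "gnza" by 18
  'g' (pos 6) + 18 = pos 24 = 'y'
  'n' (pos 13) + 18 = pos 5 = 'f'
  'z' (pos 25) + 18 = pos 17 = 'r'
  'a' (pos 0) + 18 = pos 18 = 's'
Result: yfrs

yfrs


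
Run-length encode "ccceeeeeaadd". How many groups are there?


Input: ccceeeeeaadd
Scanning for consecutive runs:
  Group 1: 'c' x 3 (positions 0-2)
  Group 2: 'e' x 5 (positions 3-7)
  Group 3: 'a' x 2 (positions 8-9)
  Group 4: 'd' x 2 (positions 10-11)
Total groups: 4

4


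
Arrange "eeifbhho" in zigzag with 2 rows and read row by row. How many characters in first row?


Zigzag "eeifbhho" into 2 rows:
Placing characters:
  'e' => row 0
  'e' => row 1
  'i' => row 0
  'f' => row 1
  'b' => row 0
  'h' => row 1
  'h' => row 0
  'o' => row 1
Rows:
  Row 0: "eibh"
  Row 1: "efho"
First row length: 4

4


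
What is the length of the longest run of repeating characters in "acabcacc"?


Input: "acabcacc"
Scanning for longest run:
  Position 1 ('c'): new char, reset run to 1
  Position 2 ('a'): new char, reset run to 1
  Position 3 ('b'): new char, reset run to 1
  Position 4 ('c'): new char, reset run to 1
  Position 5 ('a'): new char, reset run to 1
  Position 6 ('c'): new char, reset run to 1
  Position 7 ('c'): continues run of 'c', length=2
Longest run: 'c' with length 2

2


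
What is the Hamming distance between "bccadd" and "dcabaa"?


Comparing "bccadd" and "dcabaa" position by position:
  Position 0: 'b' vs 'd' => differ
  Position 1: 'c' vs 'c' => same
  Position 2: 'c' vs 'a' => differ
  Position 3: 'a' vs 'b' => differ
  Position 4: 'd' vs 'a' => differ
  Position 5: 'd' vs 'a' => differ
Total differences (Hamming distance): 5

5


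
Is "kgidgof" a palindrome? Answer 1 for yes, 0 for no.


Input: kgidgof
Reversed: fogdigk
  Compare pos 0 ('k') with pos 6 ('f'): MISMATCH
  Compare pos 1 ('g') with pos 5 ('o'): MISMATCH
  Compare pos 2 ('i') with pos 4 ('g'): MISMATCH
Result: not a palindrome

0


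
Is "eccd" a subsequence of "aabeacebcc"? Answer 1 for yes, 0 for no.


Check if "eccd" is a subsequence of "aabeacebcc"
Greedy scan:
  Position 0 ('a'): no match needed
  Position 1 ('a'): no match needed
  Position 2 ('b'): no match needed
  Position 3 ('e'): matches sub[0] = 'e'
  Position 4 ('a'): no match needed
  Position 5 ('c'): matches sub[1] = 'c'
  Position 6 ('e'): no match needed
  Position 7 ('b'): no match needed
  Position 8 ('c'): matches sub[2] = 'c'
  Position 9 ('c'): no match needed
Only matched 3/4 characters => not a subsequence

0


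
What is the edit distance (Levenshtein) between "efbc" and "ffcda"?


Computing edit distance: "efbc" -> "ffcda"
DP table:
           f    f    c    d    a
      0    1    2    3    4    5
  e   1    1    2    3    4    5
  f   2    1    1    2    3    4
  b   3    2    2    2    3    4
  c   4    3    3    2    3    4
Edit distance = dp[4][5] = 4

4


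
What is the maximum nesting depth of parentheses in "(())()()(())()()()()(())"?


Input: "(())()()(())()()()()(())"
Tracking depth:
  Position 0 '(': depth becomes 1
  Position 1 '(': depth becomes 2
  Position 2 ')': depth becomes 1
  Position 3 ')': depth becomes 0
  Position 4 '(': depth becomes 1
  Position 5 ')': depth becomes 0
  Position 6 '(': depth becomes 1
  Position 7 ')': depth becomes 0
  Position 8 '(': depth becomes 1
  Position 9 '(': depth becomes 2
  Position 10 ')': depth becomes 1
  Position 11 ')': depth becomes 0
  Position 12 '(': depth becomes 1
  Position 13 ')': depth becomes 0
  Position 14 '(': depth becomes 1
  Position 15 ')': depth becomes 0
  Position 16 '(': depth becomes 1
  Position 17 ')': depth becomes 0
  Position 18 '(': depth becomes 1
  Position 19 ')': depth becomes 0
  Position 20 '(': depth becomes 1
  Position 21 '(': depth becomes 2
  Position 22 ')': depth becomes 1
  Position 23 ')': depth becomes 0
Maximum depth reached: 2

2


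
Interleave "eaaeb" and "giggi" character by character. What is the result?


Interleaving "eaaeb" and "giggi":
  Position 0: 'e' from first, 'g' from second => "eg"
  Position 1: 'a' from first, 'i' from second => "ai"
  Position 2: 'a' from first, 'g' from second => "ag"
  Position 3: 'e' from first, 'g' from second => "eg"
  Position 4: 'b' from first, 'i' from second => "bi"
Result: egaiagegbi

egaiagegbi


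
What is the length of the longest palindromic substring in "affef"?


Input: "affef"
Checking substrings for palindromes:
  [2:5] "fef" (len 3) => palindrome
  [1:3] "ff" (len 2) => palindrome
Longest palindromic substring: "fef" with length 3

3


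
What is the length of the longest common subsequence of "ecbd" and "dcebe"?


LCS of "ecbd" and "dcebe"
DP table:
           d    c    e    b    e
      0    0    0    0    0    0
  e   0    0    0    1    1    1
  c   0    0    1    1    1    1
  b   0    0    1    1    2    2
  d   0    1    1    1    2    2
LCS length = dp[4][5] = 2

2


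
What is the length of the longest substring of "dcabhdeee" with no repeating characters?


Input: "dcabhdeee"
Sliding window (track last position of each char):
  Position 0 ('d'): window [0,0] length 1 -- new best
  Position 1 ('c'): window [0,1] length 2 -- new best
  Position 2 ('a'): window [0,2] length 3 -- new best
  Position 3 ('b'): window [0,3] length 4 -- new best
  Position 4 ('h'): window [0,4] length 5 -- new best
  Position 5 ('d'): repeat (last at 0), move window start to 1
  Position 5 ('d'): window [1,5] length 5
  Position 6 ('e'): window [1,6] length 6 -- new best
  Position 7 ('e'): repeat (last at 6), move window start to 7
  Position 7 ('e'): window [7,7] length 1
  Position 8 ('e'): repeat (last at 7), move window start to 8
  Position 8 ('e'): window [8,8] length 1
Longest substring with no repeats: "cabhde" with length 6

6


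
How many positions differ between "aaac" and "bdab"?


Comparing "aaac" and "bdab" position by position:
  Position 0: 'a' vs 'b' => DIFFER
  Position 1: 'a' vs 'd' => DIFFER
  Position 2: 'a' vs 'a' => same
  Position 3: 'c' vs 'b' => DIFFER
Positions that differ: 3

3


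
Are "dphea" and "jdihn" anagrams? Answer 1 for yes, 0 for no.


Strings: "dphea", "jdihn"
Sorted first:  adehp
Sorted second: dhijn
Differ at position 0: 'a' vs 'd' => not anagrams

0


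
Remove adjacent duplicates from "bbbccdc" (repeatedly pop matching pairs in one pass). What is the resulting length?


Input: bbbccdc
Stack-based adjacent duplicate removal:
  Read 'b': push. Stack: b
  Read 'b': matches stack top 'b' => pop. Stack: (empty)
  Read 'b': push. Stack: b
  Read 'c': push. Stack: bc
  Read 'c': matches stack top 'c' => pop. Stack: b
  Read 'd': push. Stack: bd
  Read 'c': push. Stack: bdc
Final stack: "bdc" (length 3)

3


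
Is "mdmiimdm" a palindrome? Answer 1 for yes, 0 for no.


Input: mdmiimdm
Reversed: mdmiimdm
  Compare pos 0 ('m') with pos 7 ('m'): match
  Compare pos 1 ('d') with pos 6 ('d'): match
  Compare pos 2 ('m') with pos 5 ('m'): match
  Compare pos 3 ('i') with pos 4 ('i'): match
Result: palindrome

1


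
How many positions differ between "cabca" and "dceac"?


Comparing "cabca" and "dceac" position by position:
  Position 0: 'c' vs 'd' => DIFFER
  Position 1: 'a' vs 'c' => DIFFER
  Position 2: 'b' vs 'e' => DIFFER
  Position 3: 'c' vs 'a' => DIFFER
  Position 4: 'a' vs 'c' => DIFFER
Positions that differ: 5

5


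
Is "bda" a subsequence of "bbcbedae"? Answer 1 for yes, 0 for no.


Check if "bda" is a subsequence of "bbcbedae"
Greedy scan:
  Position 0 ('b'): matches sub[0] = 'b'
  Position 1 ('b'): no match needed
  Position 2 ('c'): no match needed
  Position 3 ('b'): no match needed
  Position 4 ('e'): no match needed
  Position 5 ('d'): matches sub[1] = 'd'
  Position 6 ('a'): matches sub[2] = 'a'
  Position 7 ('e'): no match needed
All 3 characters matched => is a subsequence

1


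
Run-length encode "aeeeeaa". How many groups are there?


Input: aeeeeaa
Scanning for consecutive runs:
  Group 1: 'a' x 1 (positions 0-0)
  Group 2: 'e' x 4 (positions 1-4)
  Group 3: 'a' x 2 (positions 5-6)
Total groups: 3

3


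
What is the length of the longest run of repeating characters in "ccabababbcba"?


Input: "ccabababbcba"
Scanning for longest run:
  Position 1 ('c'): continues run of 'c', length=2
  Position 2 ('a'): new char, reset run to 1
  Position 3 ('b'): new char, reset run to 1
  Position 4 ('a'): new char, reset run to 1
  Position 5 ('b'): new char, reset run to 1
  Position 6 ('a'): new char, reset run to 1
  Position 7 ('b'): new char, reset run to 1
  Position 8 ('b'): continues run of 'b', length=2
  Position 9 ('c'): new char, reset run to 1
  Position 10 ('b'): new char, reset run to 1
  Position 11 ('a'): new char, reset run to 1
Longest run: 'c' with length 2

2


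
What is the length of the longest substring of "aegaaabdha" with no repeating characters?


Input: "aegaaabdha"
Sliding window (track last position of each char):
  Position 0 ('a'): window [0,0] length 1 -- new best
  Position 1 ('e'): window [0,1] length 2 -- new best
  Position 2 ('g'): window [0,2] length 3 -- new best
  Position 3 ('a'): repeat (last at 0), move window start to 1
  Position 3 ('a'): window [1,3] length 3
  Position 4 ('a'): repeat (last at 3), move window start to 4
  Position 4 ('a'): window [4,4] length 1
  Position 5 ('a'): repeat (last at 4), move window start to 5
  Position 5 ('a'): window [5,5] length 1
  Position 6 ('b'): window [5,6] length 2
  Position 7 ('d'): window [5,7] length 3
  Position 8 ('h'): window [5,8] length 4 -- new best
  Position 9 ('a'): repeat (last at 5), move window start to 6
  Position 9 ('a'): window [6,9] length 4
Longest substring with no repeats: "abdh" with length 4

4
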